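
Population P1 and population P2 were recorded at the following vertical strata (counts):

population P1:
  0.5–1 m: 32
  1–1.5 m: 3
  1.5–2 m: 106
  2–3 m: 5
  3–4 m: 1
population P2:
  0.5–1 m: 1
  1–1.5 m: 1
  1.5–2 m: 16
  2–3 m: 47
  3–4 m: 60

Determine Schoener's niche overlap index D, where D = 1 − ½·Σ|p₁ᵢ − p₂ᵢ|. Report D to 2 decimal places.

0.18

Proportions for population P1 (n=147): 32/147=0.2177, 3/147=0.0204, 106/147=0.7211, 5/147=0.0340, 1/147=0.0068
Proportions for population P2 (n=125): 1/125=0.0080, 1/125=0.0080, 16/125=0.1280, 47/125=0.3760, 60/125=0.4800
Σ|p₁ᵢ − p₂ᵢ| = 0.2097 + 0.0124 + 0.5931 + 0.3420 + 0.4732 = 1.6304
D = 1 − ½ × 1.6304 = 1 − 0.81520 = 0.18480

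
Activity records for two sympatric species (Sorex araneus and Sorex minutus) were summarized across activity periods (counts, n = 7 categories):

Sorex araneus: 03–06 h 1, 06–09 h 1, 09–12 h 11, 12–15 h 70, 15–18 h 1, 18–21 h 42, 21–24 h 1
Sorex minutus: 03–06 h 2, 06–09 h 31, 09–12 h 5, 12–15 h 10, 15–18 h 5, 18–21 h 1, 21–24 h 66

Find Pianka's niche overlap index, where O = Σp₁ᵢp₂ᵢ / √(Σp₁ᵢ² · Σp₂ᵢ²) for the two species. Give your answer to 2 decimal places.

0.15

Proportions for Sorex araneus (n=127): 1/127=0.0079, 1/127=0.0079, 11/127=0.0866, 70/127=0.5512, 1/127=0.0079, 42/127=0.3307, 1/127=0.0079
Proportions for Sorex minutus (n=120): 2/120=0.0167, 31/120=0.2583, 5/120=0.0417, 10/120=0.0833, 5/120=0.0417, 1/120=0.0083, 66/120=0.5500
Σ p₁ᵢp₂ᵢ = 0.000132 + 0.002041 + 0.003611 + 0.045915 + 0.000329 + 0.002745 + 0.004345 = 0.059118
Σp_1ᵢ² = 0.0079² + 0.0079² + 0.0866² + 0.5512² + 0.0079² + 0.3307² + 0.0079² = 0.000062 + 0.000062 + 0.007500 + 0.303821 + 0.000062 + 0.109362 + 0.000062 = 0.420931
Σp_2ᵢ² = 0.0167² + 0.2583² + 0.0417² + 0.0833² + 0.0417² + 0.0083² + 0.5500² = 0.000279 + 0.066719 + 0.001739 + 0.006939 + 0.001739 + 0.000069 + 0.302500 = 0.379984
O = 0.059118 / √(0.420931 × 0.379984) = 0.059118 / 0.3999338 = 0.1478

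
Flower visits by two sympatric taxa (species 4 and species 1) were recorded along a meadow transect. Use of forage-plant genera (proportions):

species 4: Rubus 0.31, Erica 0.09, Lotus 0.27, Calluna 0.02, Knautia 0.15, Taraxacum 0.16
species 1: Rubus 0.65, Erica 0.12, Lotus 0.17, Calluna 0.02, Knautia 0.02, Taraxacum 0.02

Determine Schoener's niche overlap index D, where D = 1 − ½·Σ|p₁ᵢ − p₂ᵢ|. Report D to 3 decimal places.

Σ|p₁ᵢ − p₂ᵢ| = 0.34 + 0.03 + 0.10 + 0.00 + 0.13 + 0.14 = 0.74
D = 1 − ½ × 0.74 = 1 − 0.370 = 0.63000

0.630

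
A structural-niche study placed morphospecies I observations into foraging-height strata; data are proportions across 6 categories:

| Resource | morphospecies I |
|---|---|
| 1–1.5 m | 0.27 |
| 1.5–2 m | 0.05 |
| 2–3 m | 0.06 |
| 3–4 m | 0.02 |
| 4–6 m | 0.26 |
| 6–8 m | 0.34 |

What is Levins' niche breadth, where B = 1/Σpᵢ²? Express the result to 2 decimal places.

3.81

Σpᵢ² = 0.27² + 0.05² + 0.06² + 0.02² + 0.26² + 0.34² = 0.0729 + 0.0025 + 0.0036 + 0.0004 + 0.0676 + 0.1156 = 0.2626
B = 1 / 0.2626 = 3.8081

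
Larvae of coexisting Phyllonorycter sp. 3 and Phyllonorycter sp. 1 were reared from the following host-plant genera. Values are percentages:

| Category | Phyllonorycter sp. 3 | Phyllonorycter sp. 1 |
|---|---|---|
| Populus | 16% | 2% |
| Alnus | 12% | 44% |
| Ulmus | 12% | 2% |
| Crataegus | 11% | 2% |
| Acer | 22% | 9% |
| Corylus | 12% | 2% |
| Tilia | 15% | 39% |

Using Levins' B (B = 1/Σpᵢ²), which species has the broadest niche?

Phyllonorycter sp. 3

Convert percentages to proportions (divide by 100).
Σp_3ᵢ² = 0.16² + 0.12² + 0.12² + 0.11² + 0.22² + 0.12² + 0.15² = 0.0256 + 0.0144 + 0.0144 + 0.0121 + 0.0484 + 0.0144 + 0.0225 = 0.1518
B_3 = 1 / 0.1518 = 6.5876
Σp_1ᵢ² = 0.02² + 0.44² + 0.02² + 0.02² + 0.09² + 0.02² + 0.39² = 0.0004 + 0.1936 + 0.0004 + 0.0004 + 0.0081 + 0.0004 + 0.1521 = 0.3554
B_1 = 1 / 0.3554 = 2.8137
Highest B → broadest niche (most generalist): Phyllonorycter sp. 3 (B = 6.59).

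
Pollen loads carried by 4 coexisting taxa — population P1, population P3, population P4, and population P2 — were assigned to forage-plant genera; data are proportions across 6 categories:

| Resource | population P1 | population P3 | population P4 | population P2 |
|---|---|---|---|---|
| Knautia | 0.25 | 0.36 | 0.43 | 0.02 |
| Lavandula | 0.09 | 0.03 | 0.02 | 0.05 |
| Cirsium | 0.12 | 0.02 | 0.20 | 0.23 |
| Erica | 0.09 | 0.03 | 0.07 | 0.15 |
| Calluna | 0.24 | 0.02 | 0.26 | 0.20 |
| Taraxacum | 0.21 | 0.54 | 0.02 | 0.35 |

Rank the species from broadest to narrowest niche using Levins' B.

population P1 > population P2 > population P4 > population P3

Σp_P1ᵢ² = 0.25² + 0.09² + 0.12² + 0.09² + 0.24² + 0.21² = 0.0625 + 0.0081 + 0.0144 + 0.0081 + 0.0576 + 0.0441 = 0.1948
B_P1 = 1 / 0.1948 = 5.1335
Σp_P3ᵢ² = 0.36² + 0.03² + 0.02² + 0.03² + 0.02² + 0.54² = 0.1296 + 0.0009 + 0.0004 + 0.0009 + 0.0004 + 0.2916 = 0.4238
B_P3 = 1 / 0.4238 = 2.3596
Σp_P4ᵢ² = 0.43² + 0.02² + 0.20² + 0.07² + 0.26² + 0.02² = 0.1849 + 0.0004 + 0.0400 + 0.0049 + 0.0676 + 0.0004 = 0.2982
B_P4 = 1 / 0.2982 = 3.3535
Σp_P2ᵢ² = 0.02² + 0.05² + 0.23² + 0.15² + 0.20² + 0.35² = 0.0004 + 0.0025 + 0.0529 + 0.0225 + 0.0400 + 0.1225 = 0.2408
B_P2 = 1 / 0.2408 = 4.1528
Ranking by B (broadest → narrowest): population P1 (5.13) > population P2 (4.15) > population P4 (3.35) > population P3 (2.36)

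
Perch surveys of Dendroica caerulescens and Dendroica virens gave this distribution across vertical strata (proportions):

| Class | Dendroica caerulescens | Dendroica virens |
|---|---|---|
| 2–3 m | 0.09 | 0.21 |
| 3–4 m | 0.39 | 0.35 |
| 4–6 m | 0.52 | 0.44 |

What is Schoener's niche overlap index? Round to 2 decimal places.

Σ|p₁ᵢ − p₂ᵢ| = 0.12 + 0.04 + 0.08 = 0.24
D = 1 − ½ × 0.24 = 1 − 0.120 = 0.8800

0.88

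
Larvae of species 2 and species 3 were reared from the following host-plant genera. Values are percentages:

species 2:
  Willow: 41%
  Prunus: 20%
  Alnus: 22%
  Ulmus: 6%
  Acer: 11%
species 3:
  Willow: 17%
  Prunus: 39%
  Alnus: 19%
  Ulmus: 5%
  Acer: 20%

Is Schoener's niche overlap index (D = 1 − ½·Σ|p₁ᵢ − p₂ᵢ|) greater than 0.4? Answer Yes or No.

Convert percentages to proportions (divide by 100).
Σ|p₁ᵢ − p₂ᵢ| = 0.24 + 0.19 + 0.03 + 0.01 + 0.09 = 0.56
D = 1 − ½ × 0.56 = 1 − 0.280 = 0.7200
D = 0.7200 > 0.4 → Yes.

Yes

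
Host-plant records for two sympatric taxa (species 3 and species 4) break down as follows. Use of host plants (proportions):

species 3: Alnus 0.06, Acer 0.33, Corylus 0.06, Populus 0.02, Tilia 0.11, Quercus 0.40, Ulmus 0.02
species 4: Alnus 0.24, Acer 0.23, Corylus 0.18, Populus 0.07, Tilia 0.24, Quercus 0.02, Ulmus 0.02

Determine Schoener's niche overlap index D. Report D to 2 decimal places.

0.52

Σ|p₁ᵢ − p₂ᵢ| = 0.18 + 0.10 + 0.12 + 0.05 + 0.13 + 0.38 + 0.00 = 0.96
D = 1 − ½ × 0.96 = 1 − 0.480 = 0.5200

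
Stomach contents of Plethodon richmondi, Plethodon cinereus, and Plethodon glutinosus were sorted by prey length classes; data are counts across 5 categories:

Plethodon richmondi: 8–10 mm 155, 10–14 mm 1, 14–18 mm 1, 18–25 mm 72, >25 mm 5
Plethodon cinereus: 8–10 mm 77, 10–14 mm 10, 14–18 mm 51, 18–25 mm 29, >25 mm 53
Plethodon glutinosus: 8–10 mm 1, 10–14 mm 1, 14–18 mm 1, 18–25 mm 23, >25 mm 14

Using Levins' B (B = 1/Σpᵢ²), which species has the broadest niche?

Proportions for Plethodon richmondi (n=234): 155/234=0.6624, 1/234=0.0043, 1/234=0.0043, 72/234=0.3077, 5/234=0.0214
Proportions for Plethodon cinereus (n=220): 77/220=0.3500, 10/220=0.0455, 51/220=0.2318, 29/220=0.1318, 53/220=0.2409
Proportions for Plethodon glutinosus (n=40): 1/40=0.0250, 1/40=0.0250, 1/40=0.0250, 23/40=0.5750, 14/40=0.3500
Σp_richᵢ² = 0.6624² + 0.0043² + 0.0043² + 0.3077² + 0.0214² = 0.438774 + 0.000018 + 0.000018 + 0.094679 + 0.000458 = 0.533947
B_rich = 1 / 0.533947 = 1.8728
Σp_cineᵢ² = 0.3500² + 0.0455² + 0.2318² + 0.1318² + 0.2409² = 0.122500 + 0.002070 + 0.053731 + 0.017371 + 0.058033 = 0.253705
B_cine = 1 / 0.253705 = 3.9416
Σp_glutᵢ² = 0.0250² + 0.0250² + 0.0250² + 0.5750² + 0.3500² = 0.000625 + 0.000625 + 0.000625 + 0.330625 + 0.122500 = 0.455000
B_glut = 1 / 0.455000 = 2.1978
Highest B → broadest niche (most generalist): Plethodon cinereus (B = 3.94).

Plethodon cinereus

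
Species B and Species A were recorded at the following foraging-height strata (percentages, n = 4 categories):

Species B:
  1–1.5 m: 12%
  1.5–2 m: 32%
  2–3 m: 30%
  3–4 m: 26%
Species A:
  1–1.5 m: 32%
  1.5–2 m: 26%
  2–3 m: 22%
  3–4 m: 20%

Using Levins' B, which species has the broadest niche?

Convert percentages to proportions (divide by 100).
Σp_Bᵢ² = 0.12² + 0.32² + 0.30² + 0.26² = 0.0144 + 0.1024 + 0.0900 + 0.0676 = 0.2744
B_B = 1 / 0.2744 = 3.6443
Σp_Aᵢ² = 0.32² + 0.26² + 0.22² + 0.20² = 0.1024 + 0.0676 + 0.0484 + 0.0400 = 0.2584
B_A = 1 / 0.2584 = 3.8700
Highest B → broadest niche (most generalist): Species A (B = 3.87).

Species A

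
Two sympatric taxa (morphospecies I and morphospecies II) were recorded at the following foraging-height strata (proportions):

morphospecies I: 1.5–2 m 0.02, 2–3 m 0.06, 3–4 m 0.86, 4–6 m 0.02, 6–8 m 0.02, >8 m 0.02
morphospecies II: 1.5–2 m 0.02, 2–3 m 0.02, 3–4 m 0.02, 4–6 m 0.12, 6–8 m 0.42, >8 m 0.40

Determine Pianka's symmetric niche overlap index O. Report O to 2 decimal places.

Σ p₁ᵢp₂ᵢ = 0.0004 + 0.0012 + 0.0172 + 0.0024 + 0.0084 + 0.0080 = 0.0376
Σp_1ᵢ² = 0.02² + 0.06² + 0.86² + 0.02² + 0.02² + 0.02² = 0.0004 + 0.0036 + 0.7396 + 0.0004 + 0.0004 + 0.0004 = 0.7448
Σp_2ᵢ² = 0.02² + 0.02² + 0.02² + 0.12² + 0.42² + 0.40² = 0.0004 + 0.0004 + 0.0004 + 0.0144 + 0.1764 + 0.1600 = 0.3520
O = 0.0376 / √(0.7448 × 0.3520) = 0.0376 / 0.51202 = 0.0734

0.07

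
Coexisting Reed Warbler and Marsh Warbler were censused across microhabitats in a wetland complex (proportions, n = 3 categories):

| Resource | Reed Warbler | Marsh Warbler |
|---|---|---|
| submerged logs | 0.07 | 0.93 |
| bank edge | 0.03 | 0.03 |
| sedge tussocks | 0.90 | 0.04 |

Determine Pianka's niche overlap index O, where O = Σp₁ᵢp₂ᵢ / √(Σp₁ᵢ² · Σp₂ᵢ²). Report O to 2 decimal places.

Σ p₁ᵢp₂ᵢ = 0.0651 + 0.0009 + 0.0360 = 0.1020
Σp_1ᵢ² = 0.07² + 0.03² + 0.90² = 0.0049 + 0.0009 + 0.8100 = 0.8158
Σp_2ᵢ² = 0.93² + 0.03² + 0.04² = 0.8649 + 0.0009 + 0.0016 = 0.8674
O = 0.1020 / √(0.8158 × 0.8674) = 0.1020 / 0.84120 = 0.1213

0.12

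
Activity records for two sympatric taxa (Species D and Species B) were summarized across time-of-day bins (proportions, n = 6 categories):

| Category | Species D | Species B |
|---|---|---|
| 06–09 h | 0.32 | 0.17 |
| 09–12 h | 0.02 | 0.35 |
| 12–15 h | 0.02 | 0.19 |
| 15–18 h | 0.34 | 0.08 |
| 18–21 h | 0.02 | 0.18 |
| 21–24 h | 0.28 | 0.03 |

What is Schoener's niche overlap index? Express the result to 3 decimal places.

Σ|p₁ᵢ − p₂ᵢ| = 0.15 + 0.33 + 0.17 + 0.26 + 0.16 + 0.25 = 1.32
D = 1 − ½ × 1.32 = 1 − 0.660 = 0.34000

0.340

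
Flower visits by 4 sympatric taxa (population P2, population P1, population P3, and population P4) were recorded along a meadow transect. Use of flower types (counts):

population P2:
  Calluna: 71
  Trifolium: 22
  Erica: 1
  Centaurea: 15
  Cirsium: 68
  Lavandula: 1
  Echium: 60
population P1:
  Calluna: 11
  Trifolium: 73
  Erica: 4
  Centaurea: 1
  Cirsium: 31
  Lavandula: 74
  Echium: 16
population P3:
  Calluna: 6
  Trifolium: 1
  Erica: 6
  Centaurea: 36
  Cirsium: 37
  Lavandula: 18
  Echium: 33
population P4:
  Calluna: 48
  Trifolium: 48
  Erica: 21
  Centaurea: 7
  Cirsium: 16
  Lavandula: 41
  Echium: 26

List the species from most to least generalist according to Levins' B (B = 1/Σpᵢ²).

Proportions for population P2 (n=238): 71/238=0.2983, 22/238=0.0924, 1/238=0.0042, 15/238=0.0630, 68/238=0.2857, 1/238=0.0042, 60/238=0.2521
Proportions for population P1 (n=210): 11/210=0.0524, 73/210=0.3476, 4/210=0.0190, 1/210=0.0048, 31/210=0.1476, 74/210=0.3524, 16/210=0.0762
Proportions for population P3 (n=137): 6/137=0.0438, 1/137=0.0073, 6/137=0.0438, 36/137=0.2628, 37/137=0.2701, 18/137=0.1314, 33/137=0.2409
Proportions for population P4 (n=207): 48/207=0.2319, 48/207=0.2319, 21/207=0.1014, 7/207=0.0338, 16/207=0.0773, 41/207=0.1981, 26/207=0.1256
Σp_P2ᵢ² = 0.2983² + 0.0924² + 0.0042² + 0.0630² + 0.2857² + 0.0042² + 0.2521² = 0.088983 + 0.008538 + 0.000018 + 0.003969 + 0.081624 + 0.000018 + 0.063554 = 0.246704
B_P2 = 1 / 0.246704 = 4.0534
Σp_P1ᵢ² = 0.0524² + 0.3476² + 0.0190² + 0.0048² + 0.1476² + 0.3524² + 0.0762² = 0.002746 + 0.120826 + 0.000361 + 0.000023 + 0.021786 + 0.124186 + 0.005806 = 0.275734
B_P1 = 1 / 0.275734 = 3.6267
Σp_P3ᵢ² = 0.0438² + 0.0073² + 0.0438² + 0.2628² + 0.2701² + 0.1314² + 0.2409² = 0.001918 + 0.000053 + 0.001918 + 0.069064 + 0.072954 + 0.017266 + 0.058033 = 0.221206
B_P3 = 1 / 0.221206 = 4.5207
Σp_P4ᵢ² = 0.2319² + 0.2319² + 0.1014² + 0.0338² + 0.0773² + 0.1981² + 0.1256² = 0.053778 + 0.053778 + 0.010282 + 0.001142 + 0.005975 + 0.039244 + 0.015775 = 0.179974
B_P4 = 1 / 0.179974 = 5.5564
Ranking by B (broadest → narrowest): population P4 (5.56) > population P3 (4.52) > population P2 (4.05) > population P1 (3.63)

population P4 > population P3 > population P2 > population P1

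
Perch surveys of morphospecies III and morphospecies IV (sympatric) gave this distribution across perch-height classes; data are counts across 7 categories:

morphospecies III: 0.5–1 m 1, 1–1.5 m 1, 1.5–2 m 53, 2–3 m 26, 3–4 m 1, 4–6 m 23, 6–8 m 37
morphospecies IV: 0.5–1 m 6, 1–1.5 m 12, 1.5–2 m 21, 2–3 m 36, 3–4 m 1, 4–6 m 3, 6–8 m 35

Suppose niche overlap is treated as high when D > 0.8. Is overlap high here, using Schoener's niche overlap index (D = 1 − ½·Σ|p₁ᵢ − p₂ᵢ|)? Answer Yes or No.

No

Proportions for morphospecies III (n=142): 1/142=0.0070, 1/142=0.0070, 53/142=0.3732, 26/142=0.1831, 1/142=0.0070, 23/142=0.1620, 37/142=0.2606
Proportions for morphospecies IV (n=114): 6/114=0.0526, 12/114=0.1053, 21/114=0.1842, 36/114=0.3158, 1/114=0.0088, 3/114=0.0263, 35/114=0.3070
Σ|p₁ᵢ − p₂ᵢ| = 0.0456 + 0.0983 + 0.1890 + 0.1327 + 0.0018 + 0.1357 + 0.0464 = 0.6495
D = 1 − ½ × 0.6495 = 1 − 0.32475 = 0.67525
D = 0.67525 < 0.8 → No.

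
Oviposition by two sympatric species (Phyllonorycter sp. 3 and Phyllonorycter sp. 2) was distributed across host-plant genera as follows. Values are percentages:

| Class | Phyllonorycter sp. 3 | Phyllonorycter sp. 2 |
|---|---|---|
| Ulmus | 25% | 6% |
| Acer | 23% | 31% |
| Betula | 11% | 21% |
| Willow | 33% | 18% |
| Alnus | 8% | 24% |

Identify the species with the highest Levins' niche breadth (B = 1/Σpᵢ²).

Convert percentages to proportions (divide by 100).
Σp_3ᵢ² = 0.25² + 0.23² + 0.11² + 0.33² + 0.08² = 0.0625 + 0.0529 + 0.0121 + 0.1089 + 0.0064 = 0.2428
B_3 = 1 / 0.2428 = 4.1186
Σp_2ᵢ² = 0.06² + 0.31² + 0.21² + 0.18² + 0.24² = 0.0036 + 0.0961 + 0.0441 + 0.0324 + 0.0576 = 0.2338
B_2 = 1 / 0.2338 = 4.2772
Highest B → broadest niche (most generalist): Phyllonorycter sp. 2 (B = 4.28).

Phyllonorycter sp. 2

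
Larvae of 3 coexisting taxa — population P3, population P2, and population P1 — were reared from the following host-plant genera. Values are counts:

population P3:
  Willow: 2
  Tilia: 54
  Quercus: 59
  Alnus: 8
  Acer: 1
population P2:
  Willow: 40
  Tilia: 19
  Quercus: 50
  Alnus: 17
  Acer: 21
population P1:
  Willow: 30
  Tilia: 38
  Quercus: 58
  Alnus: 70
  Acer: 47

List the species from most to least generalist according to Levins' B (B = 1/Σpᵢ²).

population P1 > population P2 > population P3

Proportions for population P3 (n=124): 2/124=0.0161, 54/124=0.4355, 59/124=0.4758, 8/124=0.0645, 1/124=0.0081
Proportions for population P2 (n=147): 40/147=0.2721, 19/147=0.1293, 50/147=0.3401, 17/147=0.1156, 21/147=0.1429
Proportions for population P1 (n=243): 30/243=0.1235, 38/243=0.1564, 58/243=0.2387, 70/243=0.2881, 47/243=0.1934
Σp_P3ᵢ² = 0.0161² + 0.4355² + 0.4758² + 0.0645² + 0.0081² = 0.000259 + 0.189660 + 0.226386 + 0.004160 + 0.000066 = 0.420531
B_P3 = 1 / 0.420531 = 2.3779
Σp_P2ᵢ² = 0.2721² + 0.1293² + 0.3401² + 0.1156² + 0.1429² = 0.074038 + 0.016718 + 0.115668 + 0.013363 + 0.020420 = 0.240207
B_P2 = 1 / 0.240207 = 4.1631
Σp_P1ᵢ² = 0.1235² + 0.1564² + 0.2387² + 0.2881² + 0.1934² = 0.015252 + 0.024461 + 0.056978 + 0.083002 + 0.037404 = 0.217097
B_P1 = 1 / 0.217097 = 4.6062
Ranking by B (broadest → narrowest): population P1 (4.61) > population P2 (4.16) > population P3 (2.38)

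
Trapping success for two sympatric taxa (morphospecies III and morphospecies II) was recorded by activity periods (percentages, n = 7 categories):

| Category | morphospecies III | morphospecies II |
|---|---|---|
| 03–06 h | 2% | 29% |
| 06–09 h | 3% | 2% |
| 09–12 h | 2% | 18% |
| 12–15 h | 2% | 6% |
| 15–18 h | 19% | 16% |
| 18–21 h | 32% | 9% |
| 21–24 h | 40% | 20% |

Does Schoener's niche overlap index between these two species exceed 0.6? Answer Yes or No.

Convert percentages to proportions (divide by 100).
Σ|p₁ᵢ − p₂ᵢ| = 0.27 + 0.01 + 0.16 + 0.04 + 0.03 + 0.23 + 0.20 = 0.94
D = 1 − ½ × 0.94 = 1 − 0.470 = 0.5300
D = 0.5300 < 0.6 → No.

No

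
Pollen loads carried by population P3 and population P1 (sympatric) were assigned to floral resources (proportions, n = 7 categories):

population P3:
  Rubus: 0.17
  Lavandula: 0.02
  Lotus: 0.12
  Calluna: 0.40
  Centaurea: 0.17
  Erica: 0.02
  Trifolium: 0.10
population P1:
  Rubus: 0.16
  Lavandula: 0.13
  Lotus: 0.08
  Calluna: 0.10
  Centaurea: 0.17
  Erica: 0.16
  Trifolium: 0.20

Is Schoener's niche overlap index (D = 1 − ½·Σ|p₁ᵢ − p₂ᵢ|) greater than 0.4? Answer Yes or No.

Yes

Σ|p₁ᵢ − p₂ᵢ| = 0.01 + 0.11 + 0.04 + 0.30 + 0.00 + 0.14 + 0.10 = 0.70
D = 1 − ½ × 0.70 = 1 − 0.350 = 0.6500
D = 0.6500 > 0.4 → Yes.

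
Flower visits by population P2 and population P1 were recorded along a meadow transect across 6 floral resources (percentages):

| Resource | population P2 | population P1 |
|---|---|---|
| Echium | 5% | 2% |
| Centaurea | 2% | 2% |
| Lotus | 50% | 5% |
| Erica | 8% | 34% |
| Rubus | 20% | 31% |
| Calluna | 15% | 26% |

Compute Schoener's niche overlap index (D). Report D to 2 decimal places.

Convert percentages to proportions (divide by 100).
Σ|p₁ᵢ − p₂ᵢ| = 0.03 + 0.00 + 0.45 + 0.26 + 0.11 + 0.11 = 0.96
D = 1 − ½ × 0.96 = 1 − 0.480 = 0.5200

0.52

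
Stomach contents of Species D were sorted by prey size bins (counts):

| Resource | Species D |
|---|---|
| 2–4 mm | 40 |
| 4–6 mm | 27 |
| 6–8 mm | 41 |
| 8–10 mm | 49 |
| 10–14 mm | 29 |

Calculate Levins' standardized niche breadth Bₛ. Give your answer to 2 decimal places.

0.94

Proportions for Species D (n=186): 40/186=0.2151, 27/186=0.1452, 41/186=0.2204, 49/186=0.2634, 29/186=0.1559
Σpᵢ² = 0.2151² + 0.1452² + 0.2204² + 0.2634² + 0.1559² = 0.046268 + 0.021083 + 0.048576 + 0.069380 + 0.024305 = 0.209612
B = 1 / 0.209612 = 4.7707
Bₛ = (B − 1)/(n − 1) = (4.7707 − 1)/(5 − 1) = 3.7707/4 = 0.9427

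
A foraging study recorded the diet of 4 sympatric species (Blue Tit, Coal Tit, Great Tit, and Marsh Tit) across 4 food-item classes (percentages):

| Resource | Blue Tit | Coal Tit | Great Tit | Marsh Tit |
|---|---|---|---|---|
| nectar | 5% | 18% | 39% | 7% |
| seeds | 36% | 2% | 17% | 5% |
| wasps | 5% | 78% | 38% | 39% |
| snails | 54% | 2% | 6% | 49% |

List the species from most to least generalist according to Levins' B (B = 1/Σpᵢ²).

Convert percentages to proportions (divide by 100).
Σp_Blueᵢ² = 0.05² + 0.36² + 0.05² + 0.54² = 0.0025 + 0.1296 + 0.0025 + 0.2916 = 0.4262
B_Blue = 1 / 0.4262 = 2.3463
Σp_Coalᵢ² = 0.18² + 0.02² + 0.78² + 0.02² = 0.0324 + 0.0004 + 0.6084 + 0.0004 = 0.6416
B_Coal = 1 / 0.6416 = 1.5586
Σp_Greaᵢ² = 0.39² + 0.17² + 0.38² + 0.06² = 0.1521 + 0.0289 + 0.1444 + 0.0036 = 0.3290
B_Grea = 1 / 0.3290 = 3.0395
Σp_Marsᵢ² = 0.07² + 0.05² + 0.39² + 0.49² = 0.0049 + 0.0025 + 0.1521 + 0.2401 = 0.3996
B_Mars = 1 / 0.3996 = 2.5025
Ranking by B (broadest → narrowest): Great Tit (3.04) > Marsh Tit (2.50) > Blue Tit (2.35) > Coal Tit (1.56)

Great Tit > Marsh Tit > Blue Tit > Coal Tit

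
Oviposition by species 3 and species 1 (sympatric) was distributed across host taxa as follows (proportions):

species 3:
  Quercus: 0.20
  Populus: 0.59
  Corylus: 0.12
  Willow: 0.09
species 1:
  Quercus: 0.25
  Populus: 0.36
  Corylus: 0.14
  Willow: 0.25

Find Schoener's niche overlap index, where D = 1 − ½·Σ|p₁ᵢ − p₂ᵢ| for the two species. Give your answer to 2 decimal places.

Σ|p₁ᵢ − p₂ᵢ| = 0.05 + 0.23 + 0.02 + 0.16 = 0.46
D = 1 − ½ × 0.46 = 1 − 0.230 = 0.7700

0.77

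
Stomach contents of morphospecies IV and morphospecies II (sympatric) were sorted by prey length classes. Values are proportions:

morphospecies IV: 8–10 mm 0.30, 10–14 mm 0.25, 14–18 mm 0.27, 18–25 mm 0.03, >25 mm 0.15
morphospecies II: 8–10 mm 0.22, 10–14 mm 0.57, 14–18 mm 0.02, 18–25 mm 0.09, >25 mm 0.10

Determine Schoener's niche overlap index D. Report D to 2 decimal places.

0.62

Σ|p₁ᵢ − p₂ᵢ| = 0.08 + 0.32 + 0.25 + 0.06 + 0.05 = 0.76
D = 1 − ½ × 0.76 = 1 − 0.380 = 0.6200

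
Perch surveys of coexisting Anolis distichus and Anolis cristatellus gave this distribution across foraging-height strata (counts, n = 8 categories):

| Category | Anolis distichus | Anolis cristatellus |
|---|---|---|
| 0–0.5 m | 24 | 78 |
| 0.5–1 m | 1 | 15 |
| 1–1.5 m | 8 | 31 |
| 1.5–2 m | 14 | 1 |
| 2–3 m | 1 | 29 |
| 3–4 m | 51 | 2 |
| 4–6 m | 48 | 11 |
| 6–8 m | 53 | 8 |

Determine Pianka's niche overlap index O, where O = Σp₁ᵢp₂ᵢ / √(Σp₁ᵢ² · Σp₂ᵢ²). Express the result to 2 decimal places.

Proportions for Anolis distichus (n=200): 24/200=0.1200, 1/200=0.0050, 8/200=0.0400, 14/200=0.0700, 1/200=0.0050, 51/200=0.2550, 48/200=0.2400, 53/200=0.2650
Proportions for Anolis cristatellus (n=175): 78/175=0.4457, 15/175=0.0857, 31/175=0.1771, 1/175=0.0057, 29/175=0.1657, 2/175=0.0114, 11/175=0.0629, 8/175=0.0457
Σ p₁ᵢp₂ᵢ = 0.053484 + 0.000429 + 0.007084 + 0.000399 + 0.000829 + 0.002907 + 0.015096 + 0.012111 = 0.092339
Σp_1ᵢ² = 0.1200² + 0.0050² + 0.0400² + 0.0700² + 0.0050² + 0.2550² + 0.2400² + 0.2650² = 0.014400 + 0.000025 + 0.001600 + 0.004900 + 0.000025 + 0.065025 + 0.057600 + 0.070225 = 0.213800
Σp_2ᵢ² = 0.4457² + 0.0857² + 0.1771² + 0.0057² + 0.1657² + 0.0114² + 0.0629² + 0.0457² = 0.198648 + 0.007344 + 0.031364 + 0.000032 + 0.027456 + 0.000130 + 0.003956 + 0.002088 = 0.271018
O = 0.092339 / √(0.213800 × 0.271018) = 0.092339 / 0.2407149 = 0.3836

0.38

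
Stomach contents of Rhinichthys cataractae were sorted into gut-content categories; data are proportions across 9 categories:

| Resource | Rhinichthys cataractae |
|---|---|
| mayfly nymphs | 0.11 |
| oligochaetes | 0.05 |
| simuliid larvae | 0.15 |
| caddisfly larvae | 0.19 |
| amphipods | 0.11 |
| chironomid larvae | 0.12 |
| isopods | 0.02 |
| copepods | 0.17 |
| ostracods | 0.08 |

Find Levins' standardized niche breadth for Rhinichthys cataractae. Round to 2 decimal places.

Σpᵢ² = 0.11² + 0.05² + 0.15² + 0.19² + 0.11² + 0.12² + 0.02² + 0.17² + 0.08² = 0.0121 + 0.0025 + 0.0225 + 0.0361 + 0.0121 + 0.0144 + 0.0004 + 0.0289 + 0.0064 = 0.1354
B = 1 / 0.1354 = 7.3855
Bₛ = (B − 1)/(n − 1) = (7.3855 − 1)/(9 − 1) = 6.3855/8 = 0.7982

0.80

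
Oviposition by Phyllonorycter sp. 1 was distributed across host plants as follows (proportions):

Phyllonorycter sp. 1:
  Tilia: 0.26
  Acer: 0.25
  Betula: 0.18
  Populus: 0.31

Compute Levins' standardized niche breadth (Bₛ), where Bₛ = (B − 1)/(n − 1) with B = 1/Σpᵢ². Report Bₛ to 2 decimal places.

Σpᵢ² = 0.26² + 0.25² + 0.18² + 0.31² = 0.0676 + 0.0625 + 0.0324 + 0.0961 = 0.2586
B = 1 / 0.2586 = 3.8670
Bₛ = (B − 1)/(n − 1) = (3.8670 − 1)/(4 − 1) = 2.8670/3 = 0.9557

0.96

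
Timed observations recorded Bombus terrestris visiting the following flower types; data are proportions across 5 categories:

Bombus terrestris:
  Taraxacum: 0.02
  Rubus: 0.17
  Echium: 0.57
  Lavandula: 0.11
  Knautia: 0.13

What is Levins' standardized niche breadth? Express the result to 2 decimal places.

0.40

Σpᵢ² = 0.02² + 0.17² + 0.57² + 0.11² + 0.13² = 0.0004 + 0.0289 + 0.3249 + 0.0121 + 0.0169 = 0.3832
B = 1 / 0.3832 = 2.6096
Bₛ = (B − 1)/(n − 1) = (2.6096 − 1)/(5 − 1) = 1.6096/4 = 0.4024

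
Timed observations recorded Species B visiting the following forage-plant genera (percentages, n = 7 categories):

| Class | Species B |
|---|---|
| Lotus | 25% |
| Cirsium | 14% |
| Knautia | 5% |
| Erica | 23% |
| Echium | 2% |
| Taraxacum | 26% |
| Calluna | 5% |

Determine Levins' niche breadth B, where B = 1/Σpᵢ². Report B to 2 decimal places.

Convert percentages to proportions (divide by 100).
Σpᵢ² = 0.25² + 0.14² + 0.05² + 0.23² + 0.02² + 0.26² + 0.05² = 0.0625 + 0.0196 + 0.0025 + 0.0529 + 0.0004 + 0.0676 + 0.0025 = 0.2080
B = 1 / 0.2080 = 4.8077

4.81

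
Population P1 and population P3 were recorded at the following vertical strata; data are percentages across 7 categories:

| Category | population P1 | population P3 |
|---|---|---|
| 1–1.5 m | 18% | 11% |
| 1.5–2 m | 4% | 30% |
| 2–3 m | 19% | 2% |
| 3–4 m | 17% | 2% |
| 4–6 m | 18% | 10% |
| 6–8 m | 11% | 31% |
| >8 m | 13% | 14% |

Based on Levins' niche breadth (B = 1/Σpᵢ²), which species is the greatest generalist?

Convert percentages to proportions (divide by 100).
Σp_P1ᵢ² = 0.18² + 0.04² + 0.19² + 0.17² + 0.18² + 0.11² + 0.13² = 0.0324 + 0.0016 + 0.0361 + 0.0289 + 0.0324 + 0.0121 + 0.0169 = 0.1604
B_P1 = 1 / 0.1604 = 6.2344
Σp_P3ᵢ² = 0.11² + 0.30² + 0.02² + 0.02² + 0.10² + 0.31² + 0.14² = 0.0121 + 0.0900 + 0.0004 + 0.0004 + 0.0100 + 0.0961 + 0.0196 = 0.2286
B_P3 = 1 / 0.2286 = 4.3745
Highest B → broadest niche (most generalist): population P1 (B = 6.23).

population P1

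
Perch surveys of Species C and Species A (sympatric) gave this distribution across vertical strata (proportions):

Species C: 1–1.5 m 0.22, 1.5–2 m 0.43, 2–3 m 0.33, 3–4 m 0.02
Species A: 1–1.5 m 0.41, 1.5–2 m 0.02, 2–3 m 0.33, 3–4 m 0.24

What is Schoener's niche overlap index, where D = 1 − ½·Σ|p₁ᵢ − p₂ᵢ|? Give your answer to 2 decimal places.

0.59

Σ|p₁ᵢ − p₂ᵢ| = 0.19 + 0.41 + 0.00 + 0.22 = 0.82
D = 1 − ½ × 0.82 = 1 − 0.410 = 0.5900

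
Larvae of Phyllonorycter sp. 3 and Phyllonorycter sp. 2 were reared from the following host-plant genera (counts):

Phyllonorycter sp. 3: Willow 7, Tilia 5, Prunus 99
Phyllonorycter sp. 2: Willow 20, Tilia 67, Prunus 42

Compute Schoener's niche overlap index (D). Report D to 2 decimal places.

0.43

Proportions for Phyllonorycter sp. 3 (n=111): 7/111=0.0631, 5/111=0.0450, 99/111=0.8919
Proportions for Phyllonorycter sp. 2 (n=129): 20/129=0.1550, 67/129=0.5194, 42/129=0.3256
Σ|p₁ᵢ − p₂ᵢ| = 0.0919 + 0.4744 + 0.5663 = 1.1326
D = 1 − ½ × 1.1326 = 1 − 0.56630 = 0.43370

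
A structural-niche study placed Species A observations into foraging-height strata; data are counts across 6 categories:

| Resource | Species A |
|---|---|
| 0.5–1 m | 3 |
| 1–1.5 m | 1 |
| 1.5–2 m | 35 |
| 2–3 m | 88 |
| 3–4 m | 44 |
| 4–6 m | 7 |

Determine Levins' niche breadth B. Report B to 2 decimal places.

Proportions for Species A (n=178): 3/178=0.0169, 1/178=0.0056, 35/178=0.1966, 88/178=0.4944, 44/178=0.2472, 7/178=0.0393
Σpᵢ² = 0.0169² + 0.0056² + 0.1966² + 0.4944² + 0.2472² + 0.0393² = 0.000286 + 0.000031 + 0.038652 + 0.244431 + 0.061108 + 0.001544 = 0.346052
B = 1 / 0.346052 = 2.8897

2.89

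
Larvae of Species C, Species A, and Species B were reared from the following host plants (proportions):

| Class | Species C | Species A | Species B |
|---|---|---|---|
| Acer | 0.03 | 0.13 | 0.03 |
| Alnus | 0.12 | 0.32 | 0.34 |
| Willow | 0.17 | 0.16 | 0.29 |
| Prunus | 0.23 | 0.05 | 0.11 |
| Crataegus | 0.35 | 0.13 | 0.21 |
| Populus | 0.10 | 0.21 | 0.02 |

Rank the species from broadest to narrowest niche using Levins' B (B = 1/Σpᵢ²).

Species A > Species C > Species B

Σp_Cᵢ² = 0.03² + 0.12² + 0.17² + 0.23² + 0.35² + 0.10² = 0.0009 + 0.0144 + 0.0289 + 0.0529 + 0.1225 + 0.0100 = 0.2296
B_C = 1 / 0.2296 = 4.3554
Σp_Aᵢ² = 0.13² + 0.32² + 0.16² + 0.05² + 0.13² + 0.21² = 0.0169 + 0.1024 + 0.0256 + 0.0025 + 0.0169 + 0.0441 = 0.2084
B_A = 1 / 0.2084 = 4.7985
Σp_Bᵢ² = 0.03² + 0.34² + 0.29² + 0.11² + 0.21² + 0.02² = 0.0009 + 0.1156 + 0.0841 + 0.0121 + 0.0441 + 0.0004 = 0.2572
B_B = 1 / 0.2572 = 3.8880
Ranking by B (broadest → narrowest): Species A (4.80) > Species C (4.36) > Species B (3.89)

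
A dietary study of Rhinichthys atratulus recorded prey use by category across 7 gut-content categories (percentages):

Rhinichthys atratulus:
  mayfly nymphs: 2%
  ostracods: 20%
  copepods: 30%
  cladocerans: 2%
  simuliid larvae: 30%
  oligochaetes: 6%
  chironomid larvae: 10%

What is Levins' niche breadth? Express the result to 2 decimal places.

Convert percentages to proportions (divide by 100).
Σpᵢ² = 0.02² + 0.20² + 0.30² + 0.02² + 0.30² + 0.06² + 0.10² = 0.0004 + 0.0400 + 0.0900 + 0.0004 + 0.0900 + 0.0036 + 0.0100 = 0.2344
B = 1 / 0.2344 = 4.2662

4.27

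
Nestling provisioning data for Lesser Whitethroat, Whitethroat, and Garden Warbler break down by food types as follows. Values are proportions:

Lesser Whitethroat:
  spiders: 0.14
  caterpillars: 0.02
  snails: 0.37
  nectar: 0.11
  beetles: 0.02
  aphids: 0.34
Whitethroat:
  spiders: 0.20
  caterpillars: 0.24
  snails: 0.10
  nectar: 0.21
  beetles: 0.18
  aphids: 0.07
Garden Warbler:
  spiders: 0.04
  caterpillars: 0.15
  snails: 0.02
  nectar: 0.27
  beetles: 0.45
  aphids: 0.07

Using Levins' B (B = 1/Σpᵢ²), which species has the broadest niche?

Σp_Lessᵢ² = 0.14² + 0.02² + 0.37² + 0.11² + 0.02² + 0.34² = 0.0196 + 0.0004 + 0.1369 + 0.0121 + 0.0004 + 0.1156 = 0.2850
B_Less = 1 / 0.2850 = 3.5088
Σp_Whitᵢ² = 0.20² + 0.24² + 0.10² + 0.21² + 0.18² + 0.07² = 0.0400 + 0.0576 + 0.0100 + 0.0441 + 0.0324 + 0.0049 = 0.1890
B_Whit = 1 / 0.1890 = 5.2910
Σp_Gardᵢ² = 0.04² + 0.15² + 0.02² + 0.27² + 0.45² + 0.07² = 0.0016 + 0.0225 + 0.0004 + 0.0729 + 0.2025 + 0.0049 = 0.3048
B_Gard = 1 / 0.3048 = 3.2808
Highest B → broadest niche (most generalist): Whitethroat (B = 5.29).

Whitethroat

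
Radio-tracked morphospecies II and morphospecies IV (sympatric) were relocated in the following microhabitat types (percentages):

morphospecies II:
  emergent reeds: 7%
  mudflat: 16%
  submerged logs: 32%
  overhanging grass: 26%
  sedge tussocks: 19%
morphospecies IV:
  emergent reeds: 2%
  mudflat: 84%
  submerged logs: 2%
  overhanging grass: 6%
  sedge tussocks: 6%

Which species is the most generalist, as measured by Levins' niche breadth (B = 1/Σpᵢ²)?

Convert percentages to proportions (divide by 100).
Σp_IIᵢ² = 0.07² + 0.16² + 0.32² + 0.26² + 0.19² = 0.0049 + 0.0256 + 0.1024 + 0.0676 + 0.0361 = 0.2366
B_II = 1 / 0.2366 = 4.2265
Σp_IVᵢ² = 0.02² + 0.84² + 0.02² + 0.06² + 0.06² = 0.0004 + 0.7056 + 0.0004 + 0.0036 + 0.0036 = 0.7136
B_IV = 1 / 0.7136 = 1.4013
Highest B → broadest niche (most generalist): morphospecies II (B = 4.23).

morphospecies II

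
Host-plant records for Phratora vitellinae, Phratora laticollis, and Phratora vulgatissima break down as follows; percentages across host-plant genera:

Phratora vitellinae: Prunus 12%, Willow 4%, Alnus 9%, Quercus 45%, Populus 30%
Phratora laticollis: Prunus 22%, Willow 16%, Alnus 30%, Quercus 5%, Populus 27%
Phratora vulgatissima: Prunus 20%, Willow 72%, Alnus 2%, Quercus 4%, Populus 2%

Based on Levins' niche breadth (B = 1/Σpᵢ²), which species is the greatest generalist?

Phratora laticollis

Convert percentages to proportions (divide by 100).
Σp_viteᵢ² = 0.12² + 0.04² + 0.09² + 0.45² + 0.30² = 0.0144 + 0.0016 + 0.0081 + 0.2025 + 0.0900 = 0.3166
B_vite = 1 / 0.3166 = 3.1586
Σp_latiᵢ² = 0.22² + 0.16² + 0.30² + 0.05² + 0.27² = 0.0484 + 0.0256 + 0.0900 + 0.0025 + 0.0729 = 0.2394
B_lati = 1 / 0.2394 = 4.1771
Σp_vulgᵢ² = 0.20² + 0.72² + 0.02² + 0.04² + 0.02² = 0.0400 + 0.5184 + 0.0004 + 0.0016 + 0.0004 = 0.5608
B_vulg = 1 / 0.5608 = 1.7832
Highest B → broadest niche (most generalist): Phratora laticollis (B = 4.18).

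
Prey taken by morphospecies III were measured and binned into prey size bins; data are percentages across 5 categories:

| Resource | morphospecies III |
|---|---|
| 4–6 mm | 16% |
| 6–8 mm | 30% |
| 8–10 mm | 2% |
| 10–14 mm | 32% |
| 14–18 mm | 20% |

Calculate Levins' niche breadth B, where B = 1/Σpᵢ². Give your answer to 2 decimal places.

3.87

Convert percentages to proportions (divide by 100).
Σpᵢ² = 0.16² + 0.30² + 0.02² + 0.32² + 0.20² = 0.0256 + 0.0900 + 0.0004 + 0.1024 + 0.0400 = 0.2584
B = 1 / 0.2584 = 3.8700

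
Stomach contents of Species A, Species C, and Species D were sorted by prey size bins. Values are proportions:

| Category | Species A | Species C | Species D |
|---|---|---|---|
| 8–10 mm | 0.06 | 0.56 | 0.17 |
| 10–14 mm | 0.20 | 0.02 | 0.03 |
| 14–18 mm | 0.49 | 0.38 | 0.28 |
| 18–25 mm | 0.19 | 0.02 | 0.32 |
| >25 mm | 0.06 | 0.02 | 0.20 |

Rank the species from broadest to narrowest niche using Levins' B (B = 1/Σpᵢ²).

Σp_Aᵢ² = 0.06² + 0.20² + 0.49² + 0.19² + 0.06² = 0.0036 + 0.0400 + 0.2401 + 0.0361 + 0.0036 = 0.3234
B_A = 1 / 0.3234 = 3.0921
Σp_Cᵢ² = 0.56² + 0.02² + 0.38² + 0.02² + 0.02² = 0.3136 + 0.0004 + 0.1444 + 0.0004 + 0.0004 = 0.4592
B_C = 1 / 0.4592 = 2.1777
Σp_Dᵢ² = 0.17² + 0.03² + 0.28² + 0.32² + 0.20² = 0.0289 + 0.0009 + 0.0784 + 0.1024 + 0.0400 = 0.2506
B_D = 1 / 0.2506 = 3.9904
Ranking by B (broadest → narrowest): Species D (3.99) > Species A (3.09) > Species C (2.18)

Species D > Species A > Species C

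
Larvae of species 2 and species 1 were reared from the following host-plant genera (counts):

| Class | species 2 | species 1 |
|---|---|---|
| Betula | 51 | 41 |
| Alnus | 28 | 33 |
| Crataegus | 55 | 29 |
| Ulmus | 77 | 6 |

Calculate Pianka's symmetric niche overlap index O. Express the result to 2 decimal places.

Proportions for species 2 (n=211): 51/211=0.2417, 28/211=0.1327, 55/211=0.2607, 77/211=0.3649
Proportions for species 1 (n=109): 41/109=0.3761, 33/109=0.3028, 29/109=0.2661, 6/109=0.0550
Σ p₁ᵢp₂ᵢ = 0.090903 + 0.040182 + 0.069372 + 0.020070 = 0.220527
Σp_1ᵢ² = 0.2417² + 0.1327² + 0.2607² + 0.3649² = 0.058419 + 0.017609 + 0.067964 + 0.133152 = 0.277144
Σp_2ᵢ² = 0.3761² + 0.3028² + 0.2661² + 0.0550² = 0.141451 + 0.091688 + 0.070809 + 0.003025 = 0.306973
O = 0.220527 / √(0.277144 × 0.306973) = 0.220527 / 0.2916774 = 0.7561

0.76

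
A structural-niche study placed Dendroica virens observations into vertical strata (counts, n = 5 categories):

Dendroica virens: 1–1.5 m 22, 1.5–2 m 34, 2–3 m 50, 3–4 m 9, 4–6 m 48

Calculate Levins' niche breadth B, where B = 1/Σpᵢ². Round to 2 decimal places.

Proportions for Dendroica virens (n=163): 22/163=0.1350, 34/163=0.2086, 50/163=0.3067, 9/163=0.0552, 48/163=0.2945
Σpᵢ² = 0.1350² + 0.2086² + 0.3067² + 0.0552² + 0.2945² = 0.018225 + 0.043514 + 0.094065 + 0.003047 + 0.086730 = 0.245581
B = 1 / 0.245581 = 4.0720

4.07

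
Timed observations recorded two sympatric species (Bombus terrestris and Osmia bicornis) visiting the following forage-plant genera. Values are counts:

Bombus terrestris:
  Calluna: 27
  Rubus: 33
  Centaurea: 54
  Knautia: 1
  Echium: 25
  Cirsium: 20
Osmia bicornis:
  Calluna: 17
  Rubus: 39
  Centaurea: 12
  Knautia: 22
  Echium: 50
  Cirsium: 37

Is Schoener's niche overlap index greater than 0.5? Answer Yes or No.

Yes

Proportions for Bombus terrestris (n=160): 27/160=0.1688, 33/160=0.2063, 54/160=0.3375, 1/160=0.0063, 25/160=0.1563, 20/160=0.1250
Proportions for Osmia bicornis (n=177): 17/177=0.0960, 39/177=0.2203, 12/177=0.0678, 22/177=0.1243, 50/177=0.2825, 37/177=0.2090
Σ|p₁ᵢ − p₂ᵢ| = 0.0728 + 0.0140 + 0.2697 + 0.1180 + 0.1262 + 0.0840 = 0.6847
D = 1 − ½ × 0.6847 = 1 − 0.34235 = 0.65765
D = 0.65765 > 0.5 → Yes.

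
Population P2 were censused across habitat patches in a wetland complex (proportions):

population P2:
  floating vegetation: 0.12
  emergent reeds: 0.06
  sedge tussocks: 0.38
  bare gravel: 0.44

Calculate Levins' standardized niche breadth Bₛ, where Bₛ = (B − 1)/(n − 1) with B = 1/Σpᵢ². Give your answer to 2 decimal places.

0.60

Σpᵢ² = 0.12² + 0.06² + 0.38² + 0.44² = 0.0144 + 0.0036 + 0.1444 + 0.1936 = 0.3560
B = 1 / 0.3560 = 2.8090
Bₛ = (B − 1)/(n − 1) = (2.8090 − 1)/(4 − 1) = 1.8090/3 = 0.6030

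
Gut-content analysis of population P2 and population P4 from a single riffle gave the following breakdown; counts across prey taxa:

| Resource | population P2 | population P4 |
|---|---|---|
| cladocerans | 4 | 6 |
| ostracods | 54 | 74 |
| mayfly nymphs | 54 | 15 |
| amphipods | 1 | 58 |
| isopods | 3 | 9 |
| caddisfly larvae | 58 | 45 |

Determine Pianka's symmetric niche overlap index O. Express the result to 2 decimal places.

0.74

Proportions for population P2 (n=174): 4/174=0.0230, 54/174=0.3103, 54/174=0.3103, 1/174=0.0057, 3/174=0.0172, 58/174=0.3333
Proportions for population P4 (n=207): 6/207=0.0290, 74/207=0.3575, 15/207=0.0725, 58/207=0.2802, 9/207=0.0435, 45/207=0.2174
Σ p₁ᵢp₂ᵢ = 0.000667 + 0.110932 + 0.022497 + 0.001597 + 0.000748 + 0.072459 = 0.208900
Σp_1ᵢ² = 0.0230² + 0.3103² + 0.3103² + 0.0057² + 0.0172² + 0.3333² = 0.000529 + 0.096286 + 0.096286 + 0.000032 + 0.000296 + 0.111089 = 0.304518
Σp_2ᵢ² = 0.0290² + 0.3575² + 0.0725² + 0.2802² + 0.0435² + 0.2174² = 0.000841 + 0.127806 + 0.005256 + 0.078512 + 0.001892 + 0.047263 = 0.261570
O = 0.208900 / √(0.304518 × 0.261570) = 0.208900 / 0.2822282 = 0.7402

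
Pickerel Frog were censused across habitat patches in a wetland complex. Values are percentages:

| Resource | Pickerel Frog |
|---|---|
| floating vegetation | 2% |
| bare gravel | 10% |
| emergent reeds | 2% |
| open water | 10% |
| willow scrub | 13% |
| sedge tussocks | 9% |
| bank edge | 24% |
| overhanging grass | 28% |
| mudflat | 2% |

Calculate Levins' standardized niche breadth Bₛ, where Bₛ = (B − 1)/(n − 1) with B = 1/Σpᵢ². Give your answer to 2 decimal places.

Convert percentages to proportions (divide by 100).
Σpᵢ² = 0.02² + 0.10² + 0.02² + 0.10² + 0.13² + 0.09² + 0.24² + 0.28² + 0.02² = 0.0004 + 0.0100 + 0.0004 + 0.0100 + 0.0169 + 0.0081 + 0.0576 + 0.0784 + 0.0004 = 0.1822
B = 1 / 0.1822 = 5.4885
Bₛ = (B − 1)/(n − 1) = (5.4885 − 1)/(9 − 1) = 4.4885/8 = 0.5611

0.56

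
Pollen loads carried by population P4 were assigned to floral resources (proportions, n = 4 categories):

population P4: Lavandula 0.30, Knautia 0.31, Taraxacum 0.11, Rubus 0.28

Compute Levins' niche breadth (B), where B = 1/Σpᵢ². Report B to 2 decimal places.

Σpᵢ² = 0.30² + 0.31² + 0.11² + 0.28² = 0.0900 + 0.0961 + 0.0121 + 0.0784 = 0.2766
B = 1 / 0.2766 = 3.6153

3.62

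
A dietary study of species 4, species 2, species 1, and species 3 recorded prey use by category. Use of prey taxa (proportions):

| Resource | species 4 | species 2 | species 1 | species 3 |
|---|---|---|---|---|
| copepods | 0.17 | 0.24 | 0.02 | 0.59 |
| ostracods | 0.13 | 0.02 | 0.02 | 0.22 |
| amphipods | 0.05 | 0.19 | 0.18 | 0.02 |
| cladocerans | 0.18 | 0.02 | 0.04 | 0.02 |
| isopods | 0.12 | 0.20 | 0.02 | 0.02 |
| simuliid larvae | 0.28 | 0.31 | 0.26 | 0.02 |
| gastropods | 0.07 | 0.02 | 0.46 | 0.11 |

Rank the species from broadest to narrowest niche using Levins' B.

species 4 > species 2 > species 1 > species 3

Σp_4ᵢ² = 0.17² + 0.13² + 0.05² + 0.18² + 0.12² + 0.28² + 0.07² = 0.0289 + 0.0169 + 0.0025 + 0.0324 + 0.0144 + 0.0784 + 0.0049 = 0.1784
B_4 = 1 / 0.1784 = 5.6054
Σp_2ᵢ² = 0.24² + 0.02² + 0.19² + 0.02² + 0.20² + 0.31² + 0.02² = 0.0576 + 0.0004 + 0.0361 + 0.0004 + 0.0400 + 0.0961 + 0.0004 = 0.2310
B_2 = 1 / 0.2310 = 4.3290
Σp_1ᵢ² = 0.02² + 0.02² + 0.18² + 0.04² + 0.02² + 0.26² + 0.46² = 0.0004 + 0.0004 + 0.0324 + 0.0016 + 0.0004 + 0.0676 + 0.2116 = 0.3144
B_1 = 1 / 0.3144 = 3.1807
Σp_3ᵢ² = 0.59² + 0.22² + 0.02² + 0.02² + 0.02² + 0.02² + 0.11² = 0.3481 + 0.0484 + 0.0004 + 0.0004 + 0.0004 + 0.0004 + 0.0121 = 0.4102
B_3 = 1 / 0.4102 = 2.4378
Ranking by B (broadest → narrowest): species 4 (5.61) > species 2 (4.33) > species 1 (3.18) > species 3 (2.44)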